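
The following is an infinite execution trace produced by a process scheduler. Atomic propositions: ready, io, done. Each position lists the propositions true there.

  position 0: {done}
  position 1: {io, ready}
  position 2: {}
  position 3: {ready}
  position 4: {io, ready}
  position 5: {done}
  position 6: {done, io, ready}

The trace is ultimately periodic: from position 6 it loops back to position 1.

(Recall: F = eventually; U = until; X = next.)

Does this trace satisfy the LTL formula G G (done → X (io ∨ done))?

Satisfied

G (done → X (io ∨ done)) holds at every position 0..6, and those are all positions ever visited, so G G (done → X (io ∨ done)) holds.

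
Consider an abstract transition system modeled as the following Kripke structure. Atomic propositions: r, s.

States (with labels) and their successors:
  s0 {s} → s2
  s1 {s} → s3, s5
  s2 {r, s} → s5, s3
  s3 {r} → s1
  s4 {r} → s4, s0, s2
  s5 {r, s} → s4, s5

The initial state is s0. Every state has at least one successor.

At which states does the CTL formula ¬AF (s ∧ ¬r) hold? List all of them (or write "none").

States satisfying s ∧ ¬r: {s0, s1}.
States satisfying AF (s ∧ ¬r): {s0, s1, s3}.
States satisfying ¬AF (s ∧ ¬r): {s2, s4, s5}.

{s2, s4, s5}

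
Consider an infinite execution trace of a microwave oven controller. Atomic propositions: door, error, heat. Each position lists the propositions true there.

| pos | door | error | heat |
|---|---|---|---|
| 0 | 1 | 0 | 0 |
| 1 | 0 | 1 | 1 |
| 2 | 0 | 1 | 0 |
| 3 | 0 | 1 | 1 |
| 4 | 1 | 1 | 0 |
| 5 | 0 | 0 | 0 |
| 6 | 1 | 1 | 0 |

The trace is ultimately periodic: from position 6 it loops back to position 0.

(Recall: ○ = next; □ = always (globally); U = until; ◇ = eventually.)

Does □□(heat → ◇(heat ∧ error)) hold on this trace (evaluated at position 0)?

□(heat → ◇(heat ∧ error)) holds at every position 0..6, and those are all positions ever visited, so □□(heat → ◇(heat ∧ error)) holds.

Holds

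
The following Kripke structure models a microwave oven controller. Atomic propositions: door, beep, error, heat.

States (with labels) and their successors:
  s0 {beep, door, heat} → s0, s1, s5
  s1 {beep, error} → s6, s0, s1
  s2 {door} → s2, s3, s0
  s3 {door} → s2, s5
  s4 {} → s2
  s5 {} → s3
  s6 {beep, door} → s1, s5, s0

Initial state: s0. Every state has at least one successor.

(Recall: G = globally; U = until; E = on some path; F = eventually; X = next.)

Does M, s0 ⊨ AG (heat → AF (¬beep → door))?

Satisfied

States satisfying heat → AF (¬beep → door): {s0, s1, s2, s3, s4, s5, s6}.
States satisfying AG (heat → AF (¬beep → door)): {s0, s1, s2, s3, s4, s5, s6}.
Every state reachable from s0 satisfies heat → AF (¬beep → door).
s0 ∈ Sat(AG (heat → AF (¬beep → door))).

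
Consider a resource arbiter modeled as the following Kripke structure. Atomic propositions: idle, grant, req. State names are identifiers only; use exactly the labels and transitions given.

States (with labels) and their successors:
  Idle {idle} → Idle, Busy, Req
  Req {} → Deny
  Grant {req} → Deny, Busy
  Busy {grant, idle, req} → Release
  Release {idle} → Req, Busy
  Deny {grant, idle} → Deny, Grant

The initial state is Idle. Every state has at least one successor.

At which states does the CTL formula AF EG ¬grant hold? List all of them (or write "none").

{Idle}

States satisfying EG ¬grant: {Idle}.
States satisfying AF EG ¬grant: {Idle}.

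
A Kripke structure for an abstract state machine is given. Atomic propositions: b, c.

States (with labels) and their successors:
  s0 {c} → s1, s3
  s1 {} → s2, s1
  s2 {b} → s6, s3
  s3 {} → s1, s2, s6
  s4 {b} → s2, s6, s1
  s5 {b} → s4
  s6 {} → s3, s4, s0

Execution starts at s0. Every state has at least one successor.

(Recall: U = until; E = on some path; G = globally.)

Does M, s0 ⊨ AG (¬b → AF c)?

Violated

States satisfying ¬b → AF c: {s0, s2, s4, s5}.
States satisfying AG (¬b → AF c): ∅.
s1 is reachable from s0 and violates ¬b → AF c, so AG fails at s0.
s0 ∉ Sat(AG (¬b → AF c)).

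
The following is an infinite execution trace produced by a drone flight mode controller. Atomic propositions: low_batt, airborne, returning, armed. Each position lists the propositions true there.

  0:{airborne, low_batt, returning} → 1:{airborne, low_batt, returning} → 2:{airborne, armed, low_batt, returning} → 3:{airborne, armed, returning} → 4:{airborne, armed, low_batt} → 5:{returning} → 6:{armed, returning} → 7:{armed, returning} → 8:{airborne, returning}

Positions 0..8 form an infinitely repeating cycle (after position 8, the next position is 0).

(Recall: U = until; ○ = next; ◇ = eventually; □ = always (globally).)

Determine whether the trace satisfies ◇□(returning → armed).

□(returning → armed) is false at every position 0..8, so it never becomes true and ◇□(returning → armed) fails.

No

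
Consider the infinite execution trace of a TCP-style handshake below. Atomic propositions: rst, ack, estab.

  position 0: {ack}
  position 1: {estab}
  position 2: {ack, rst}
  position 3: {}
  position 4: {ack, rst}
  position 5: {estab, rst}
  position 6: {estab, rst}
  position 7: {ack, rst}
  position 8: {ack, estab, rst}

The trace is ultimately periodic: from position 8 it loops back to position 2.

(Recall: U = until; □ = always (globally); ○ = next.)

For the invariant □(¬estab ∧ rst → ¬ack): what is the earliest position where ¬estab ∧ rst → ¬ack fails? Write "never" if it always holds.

Check ¬estab ∧ rst → ¬ack at each position in order: 0 ✓, 1 ✓.
At position 2 the labels are {ack, rst}, so ¬estab ∧ rst → ¬ack is false there. This is the first violation.

2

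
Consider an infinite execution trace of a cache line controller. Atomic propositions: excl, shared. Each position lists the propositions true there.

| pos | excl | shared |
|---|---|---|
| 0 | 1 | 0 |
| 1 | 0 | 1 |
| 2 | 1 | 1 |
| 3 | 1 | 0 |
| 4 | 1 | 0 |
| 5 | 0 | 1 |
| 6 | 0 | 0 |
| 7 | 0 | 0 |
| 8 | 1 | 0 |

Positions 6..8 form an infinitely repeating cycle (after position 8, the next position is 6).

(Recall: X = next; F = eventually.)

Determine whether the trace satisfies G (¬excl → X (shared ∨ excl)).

Violated

¬excl → X (shared ∨ excl) must hold at every position from 0 onward. It fails at position 5, so G (¬excl → X (shared ∨ excl)) is false.
Positions where ¬excl holds: 1, 5, 6, 7.
Check X (shared ∨ excl) at each: 1→ok, 5→fails, 6→fails, 7→ok.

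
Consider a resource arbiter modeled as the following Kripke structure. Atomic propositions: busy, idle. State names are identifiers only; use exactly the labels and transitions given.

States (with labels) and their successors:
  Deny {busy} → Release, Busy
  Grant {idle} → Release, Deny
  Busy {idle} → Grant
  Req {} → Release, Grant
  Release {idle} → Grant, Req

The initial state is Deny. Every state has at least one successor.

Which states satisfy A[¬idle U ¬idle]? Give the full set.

{Deny, Req}

States satisfying ¬idle: {Deny, Req}.
States satisfying A[¬idle U ¬idle]: {Deny, Req}.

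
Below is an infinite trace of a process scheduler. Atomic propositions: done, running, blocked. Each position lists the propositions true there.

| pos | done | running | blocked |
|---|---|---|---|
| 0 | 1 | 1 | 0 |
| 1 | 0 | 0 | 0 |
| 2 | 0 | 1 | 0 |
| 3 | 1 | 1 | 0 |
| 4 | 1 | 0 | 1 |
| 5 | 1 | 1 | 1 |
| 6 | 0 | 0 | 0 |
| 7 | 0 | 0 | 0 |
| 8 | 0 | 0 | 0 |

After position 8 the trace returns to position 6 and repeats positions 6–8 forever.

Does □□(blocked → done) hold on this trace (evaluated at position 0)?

□(blocked → done) holds at every position 0..8, and those are all positions ever visited, so □□(blocked → done) holds.

Yes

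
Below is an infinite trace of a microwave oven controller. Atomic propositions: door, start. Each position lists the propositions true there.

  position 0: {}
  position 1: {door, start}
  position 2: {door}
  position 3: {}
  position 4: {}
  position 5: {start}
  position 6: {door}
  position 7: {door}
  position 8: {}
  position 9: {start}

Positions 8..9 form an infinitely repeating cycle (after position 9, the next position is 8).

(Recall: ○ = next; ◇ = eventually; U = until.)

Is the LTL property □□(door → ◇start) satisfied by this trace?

□(door → ◇start) holds at every position 0..9, and those are all positions ever visited, so □□(door → ◇start) holds.

Satisfied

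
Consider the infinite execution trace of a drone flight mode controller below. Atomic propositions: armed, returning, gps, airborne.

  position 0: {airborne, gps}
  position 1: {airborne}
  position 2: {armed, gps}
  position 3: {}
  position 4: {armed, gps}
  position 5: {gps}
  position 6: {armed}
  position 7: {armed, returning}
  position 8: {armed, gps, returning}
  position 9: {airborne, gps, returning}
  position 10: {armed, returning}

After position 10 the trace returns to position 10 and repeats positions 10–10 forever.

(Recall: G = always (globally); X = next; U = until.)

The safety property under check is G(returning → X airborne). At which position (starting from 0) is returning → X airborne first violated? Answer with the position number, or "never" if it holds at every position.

7

Check returning → X airborne at each position in order: 0 ✓, 1 ✓, 2 ✓, 3 ✓, 4 ✓, 5 ✓, 6 ✓.
At position 7 the labels are {armed, returning} and the next position 8 has {armed, gps, returning}, so returning → X airborne is false there. This is the first violation.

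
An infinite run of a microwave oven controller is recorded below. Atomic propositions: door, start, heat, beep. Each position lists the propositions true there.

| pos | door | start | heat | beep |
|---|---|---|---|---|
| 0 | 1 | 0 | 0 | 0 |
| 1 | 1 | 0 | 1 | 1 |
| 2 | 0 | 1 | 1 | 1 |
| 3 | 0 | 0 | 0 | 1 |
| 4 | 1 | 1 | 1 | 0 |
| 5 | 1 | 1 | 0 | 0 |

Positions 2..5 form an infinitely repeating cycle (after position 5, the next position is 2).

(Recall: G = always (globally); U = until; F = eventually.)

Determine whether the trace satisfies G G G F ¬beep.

Holds

G G F ¬beep holds at every position 0..5, and those are all positions ever visited, so G G G F ¬beep holds.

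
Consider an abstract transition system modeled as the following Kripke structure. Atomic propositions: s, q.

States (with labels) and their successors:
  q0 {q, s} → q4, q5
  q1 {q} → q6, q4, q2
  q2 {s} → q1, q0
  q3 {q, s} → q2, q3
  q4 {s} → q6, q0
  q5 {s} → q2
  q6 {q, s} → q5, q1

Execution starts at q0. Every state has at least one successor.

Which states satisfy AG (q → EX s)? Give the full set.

{q0, q1, q2, q3, q4, q5, q6}

States satisfying q → EX s: {q0, q1, q2, q3, q4, q5, q6}.
States satisfying AG (q → EX s): {q0, q1, q2, q3, q4, q5, q6}.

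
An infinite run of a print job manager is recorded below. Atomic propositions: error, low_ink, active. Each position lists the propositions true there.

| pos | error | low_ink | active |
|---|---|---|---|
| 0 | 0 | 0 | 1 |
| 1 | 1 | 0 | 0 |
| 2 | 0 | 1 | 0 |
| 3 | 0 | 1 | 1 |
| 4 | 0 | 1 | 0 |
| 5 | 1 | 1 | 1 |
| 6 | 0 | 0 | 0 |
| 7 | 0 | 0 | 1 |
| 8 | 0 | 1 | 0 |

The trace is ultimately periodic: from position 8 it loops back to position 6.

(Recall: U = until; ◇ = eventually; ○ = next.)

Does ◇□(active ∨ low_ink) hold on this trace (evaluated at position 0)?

□(active ∨ low_ink) is false at every position 0..8, so it never becomes true and ◇□(active ∨ low_ink) fails.

Violated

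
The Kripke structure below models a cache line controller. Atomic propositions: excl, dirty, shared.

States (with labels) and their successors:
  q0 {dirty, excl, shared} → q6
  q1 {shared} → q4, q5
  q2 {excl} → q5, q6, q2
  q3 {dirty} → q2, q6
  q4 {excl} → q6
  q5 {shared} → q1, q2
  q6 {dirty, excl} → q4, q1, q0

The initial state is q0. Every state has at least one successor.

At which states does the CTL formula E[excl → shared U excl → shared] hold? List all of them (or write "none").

{q0, q1, q3, q5}

States satisfying excl → shared: {q0, q1, q3, q5}.
States satisfying E[excl → shared U excl → shared]: {q0, q1, q3, q5}.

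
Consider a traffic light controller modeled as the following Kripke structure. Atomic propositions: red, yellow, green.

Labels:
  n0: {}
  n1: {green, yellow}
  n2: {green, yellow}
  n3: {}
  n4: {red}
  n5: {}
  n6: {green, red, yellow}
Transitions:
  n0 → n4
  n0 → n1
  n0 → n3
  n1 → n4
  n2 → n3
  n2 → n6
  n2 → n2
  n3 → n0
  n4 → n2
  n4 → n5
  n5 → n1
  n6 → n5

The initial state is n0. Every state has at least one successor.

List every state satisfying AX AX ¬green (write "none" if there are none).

{n5}

States satisfying AX ¬green: {n1, n3, n6}.
States satisfying AX AX ¬green: {n5}.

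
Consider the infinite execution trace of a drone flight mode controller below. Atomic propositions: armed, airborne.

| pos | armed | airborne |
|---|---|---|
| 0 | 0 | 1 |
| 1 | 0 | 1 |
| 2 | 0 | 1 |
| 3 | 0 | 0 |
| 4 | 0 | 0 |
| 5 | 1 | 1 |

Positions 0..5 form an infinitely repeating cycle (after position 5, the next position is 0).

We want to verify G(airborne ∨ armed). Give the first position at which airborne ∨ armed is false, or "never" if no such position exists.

Check airborne ∨ armed at each position in order: 0 ✓, 1 ✓, 2 ✓.
At position 3 the labels are {}, so airborne ∨ armed is false there. This is the first violation.

3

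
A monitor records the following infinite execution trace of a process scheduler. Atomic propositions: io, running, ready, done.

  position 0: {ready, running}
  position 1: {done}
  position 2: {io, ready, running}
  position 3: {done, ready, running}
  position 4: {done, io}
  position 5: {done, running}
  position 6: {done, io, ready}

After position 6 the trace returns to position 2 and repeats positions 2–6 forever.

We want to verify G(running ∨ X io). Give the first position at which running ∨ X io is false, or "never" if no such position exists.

4

Check running ∨ X io at each position in order: 0 ✓, 1 ✓, 2 ✓, 3 ✓.
At position 4 the labels are {done, io} and the next position 5 has {done, running}, so running ∨ X io is false there. This is the first violation.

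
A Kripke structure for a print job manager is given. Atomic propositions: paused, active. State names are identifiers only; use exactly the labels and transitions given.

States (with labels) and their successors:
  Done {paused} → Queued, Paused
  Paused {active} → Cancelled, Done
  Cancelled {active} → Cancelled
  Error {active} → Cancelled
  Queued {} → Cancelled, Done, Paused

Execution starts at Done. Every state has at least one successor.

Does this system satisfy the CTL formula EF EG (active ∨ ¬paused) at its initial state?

States satisfying EG (active ∨ ¬paused): {Paused, Cancelled, Error, Queued}.
States satisfying EF EG (active ∨ ¬paused): {Done, Paused, Cancelled, Error, Queued}.
Some path from Done reaches a state where EG (active ∨ ¬paused) holds.
Done ∈ Sat(EF EG (active ∨ ¬paused)).

Satisfied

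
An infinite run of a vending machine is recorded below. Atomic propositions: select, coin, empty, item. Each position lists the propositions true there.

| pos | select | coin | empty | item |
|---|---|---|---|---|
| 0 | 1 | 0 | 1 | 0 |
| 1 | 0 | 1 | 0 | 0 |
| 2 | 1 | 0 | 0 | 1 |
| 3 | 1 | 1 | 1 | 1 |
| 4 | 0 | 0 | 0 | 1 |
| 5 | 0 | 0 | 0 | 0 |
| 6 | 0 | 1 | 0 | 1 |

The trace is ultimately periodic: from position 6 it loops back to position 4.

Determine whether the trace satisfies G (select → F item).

Holds

select → F item holds at every position 0..6, and those are all positions ever visited, so G (select → F item) holds.
Positions where select holds: 0, 2, 3.
Check F item at each: 0→ok, 2→ok, 3→ok.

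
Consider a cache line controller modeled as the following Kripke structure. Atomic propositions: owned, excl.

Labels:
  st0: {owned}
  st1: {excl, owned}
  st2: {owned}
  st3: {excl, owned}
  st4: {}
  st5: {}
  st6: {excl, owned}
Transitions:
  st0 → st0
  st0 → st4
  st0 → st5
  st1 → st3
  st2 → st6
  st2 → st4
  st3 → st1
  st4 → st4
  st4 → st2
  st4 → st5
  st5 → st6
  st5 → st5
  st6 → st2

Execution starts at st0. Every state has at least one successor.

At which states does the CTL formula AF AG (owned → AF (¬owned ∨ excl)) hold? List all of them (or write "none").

States satisfying AG (owned → AF (¬owned ∨ excl)): {st1, st2, st3, st4, st5, st6}.
States satisfying AF AG (owned → AF (¬owned ∨ excl)): {st1, st2, st3, st4, st5, st6}.

{st1, st2, st3, st4, st5, st6}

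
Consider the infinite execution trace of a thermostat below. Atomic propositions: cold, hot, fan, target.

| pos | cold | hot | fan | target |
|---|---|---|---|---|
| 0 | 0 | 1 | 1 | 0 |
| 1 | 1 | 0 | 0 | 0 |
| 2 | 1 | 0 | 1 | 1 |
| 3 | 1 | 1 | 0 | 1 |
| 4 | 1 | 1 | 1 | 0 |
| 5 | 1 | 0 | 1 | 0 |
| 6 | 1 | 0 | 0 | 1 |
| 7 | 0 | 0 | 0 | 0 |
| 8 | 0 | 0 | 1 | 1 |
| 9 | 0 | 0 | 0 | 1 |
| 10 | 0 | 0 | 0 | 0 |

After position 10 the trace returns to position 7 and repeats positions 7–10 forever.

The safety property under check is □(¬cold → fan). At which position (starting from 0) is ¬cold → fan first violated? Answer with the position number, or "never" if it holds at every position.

Check ¬cold → fan at each position in order: 0 ✓, 1 ✓, 2 ✓, 3 ✓, 4 ✓, 5 ✓, 6 ✓.
At position 7 the labels are {}, so ¬cold → fan is false there. This is the first violation.

7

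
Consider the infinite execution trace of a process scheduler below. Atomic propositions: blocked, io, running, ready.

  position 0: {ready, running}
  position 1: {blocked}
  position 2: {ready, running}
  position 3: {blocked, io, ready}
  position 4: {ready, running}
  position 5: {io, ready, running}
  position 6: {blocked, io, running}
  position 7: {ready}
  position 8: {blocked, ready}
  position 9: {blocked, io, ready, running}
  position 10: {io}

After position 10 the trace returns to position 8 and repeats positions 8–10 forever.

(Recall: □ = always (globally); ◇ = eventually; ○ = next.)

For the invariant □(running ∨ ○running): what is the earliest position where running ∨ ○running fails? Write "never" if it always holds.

7

Check running ∨ ○running at each position in order: 0 ✓, 1 ✓, 2 ✓, 3 ✓, 4 ✓, 5 ✓, 6 ✓.
At position 7 the labels are {ready} and the next position 8 has {blocked, ready}, so running ∨ ○running is false there. This is the first violation.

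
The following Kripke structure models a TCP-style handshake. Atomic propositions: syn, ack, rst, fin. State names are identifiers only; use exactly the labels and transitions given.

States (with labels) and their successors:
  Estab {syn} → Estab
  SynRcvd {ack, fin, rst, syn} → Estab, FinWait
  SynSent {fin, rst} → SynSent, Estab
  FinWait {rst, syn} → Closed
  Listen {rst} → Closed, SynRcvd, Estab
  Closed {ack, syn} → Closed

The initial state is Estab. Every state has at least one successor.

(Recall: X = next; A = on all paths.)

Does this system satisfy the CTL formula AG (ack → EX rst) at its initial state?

States satisfying ack → EX rst: {Estab, SynRcvd, SynSent, FinWait, Listen}.
States satisfying AG (ack → EX rst): {Estab, SynSent}.
Every state reachable from Estab satisfies ack → EX rst.
Estab ∈ Sat(AG (ack → EX rst)).

Satisfied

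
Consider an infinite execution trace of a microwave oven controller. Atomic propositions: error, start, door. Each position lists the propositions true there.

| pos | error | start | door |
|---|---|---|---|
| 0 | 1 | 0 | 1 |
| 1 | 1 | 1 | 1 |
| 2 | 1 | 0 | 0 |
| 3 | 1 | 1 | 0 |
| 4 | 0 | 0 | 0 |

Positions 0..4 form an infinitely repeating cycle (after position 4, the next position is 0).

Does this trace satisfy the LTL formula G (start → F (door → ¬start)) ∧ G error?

start → F (door → ¬start) holds at every position 0..4, and those are all positions ever visited, so G (start → F (door → ¬start)) holds.
Positions where start holds: 1, 3.
Check F (door → ¬start) at each: 1→ok, 3→ok.
error must hold at every position from 0 onward. It fails at position 4, so G error is false.
At position 0: G (start → F (door → ¬start)) is true; G error is false; so G (start → F (door → ¬start)) ∧ G error is false.

No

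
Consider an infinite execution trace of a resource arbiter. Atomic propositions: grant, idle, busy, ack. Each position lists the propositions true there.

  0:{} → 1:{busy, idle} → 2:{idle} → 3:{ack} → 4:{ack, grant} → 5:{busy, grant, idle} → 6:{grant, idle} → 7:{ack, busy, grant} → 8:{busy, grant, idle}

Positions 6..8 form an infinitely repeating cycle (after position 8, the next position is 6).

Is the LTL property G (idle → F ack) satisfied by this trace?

Satisfied

idle → F ack holds at every position 0..8, and those are all positions ever visited, so G (idle → F ack) holds.
Positions where idle holds: 1, 2, 5, 6, 8.
Check F ack at each: 1→ok, 2→ok, 5→ok, 6→ok, 8→ok.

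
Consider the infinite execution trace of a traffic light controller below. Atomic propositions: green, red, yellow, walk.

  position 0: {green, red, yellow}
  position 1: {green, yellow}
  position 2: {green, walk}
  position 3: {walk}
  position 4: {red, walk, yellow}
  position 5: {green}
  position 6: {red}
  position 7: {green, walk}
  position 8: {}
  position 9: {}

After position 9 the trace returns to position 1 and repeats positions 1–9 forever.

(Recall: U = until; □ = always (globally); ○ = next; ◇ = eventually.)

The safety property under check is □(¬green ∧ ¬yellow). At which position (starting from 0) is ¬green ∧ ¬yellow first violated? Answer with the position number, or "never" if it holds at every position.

At position 0 the labels are {green, red, yellow}, so ¬green ∧ ¬yellow is false there. This is the first violation.

0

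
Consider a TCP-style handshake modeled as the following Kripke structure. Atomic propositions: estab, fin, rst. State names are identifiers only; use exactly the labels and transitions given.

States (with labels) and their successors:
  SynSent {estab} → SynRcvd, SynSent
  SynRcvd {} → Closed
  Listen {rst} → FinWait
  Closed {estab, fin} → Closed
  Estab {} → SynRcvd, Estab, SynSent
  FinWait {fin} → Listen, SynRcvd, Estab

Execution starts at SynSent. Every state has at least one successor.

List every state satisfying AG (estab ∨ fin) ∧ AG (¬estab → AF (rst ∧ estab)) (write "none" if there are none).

States satisfying estab ∨ fin: {SynSent, Closed, FinWait}.
States satisfying AG (estab ∨ fin): {Closed}.
States satisfying ¬estab → AF (rst ∧ estab): {SynSent, Closed}.
States satisfying AG (¬estab → AF (rst ∧ estab)): {Closed}.
States satisfying AG (estab ∨ fin) ∧ AG (¬estab → AF (rst ∧ estab)): {Closed}.

{Closed}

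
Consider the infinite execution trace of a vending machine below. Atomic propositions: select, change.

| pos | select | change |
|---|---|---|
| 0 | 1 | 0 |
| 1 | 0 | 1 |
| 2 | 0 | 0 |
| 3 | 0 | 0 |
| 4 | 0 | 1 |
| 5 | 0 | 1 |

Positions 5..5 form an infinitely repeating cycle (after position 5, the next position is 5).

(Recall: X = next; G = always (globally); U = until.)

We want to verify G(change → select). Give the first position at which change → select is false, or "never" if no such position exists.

Check change → select at each position in order: 0 ✓.
At position 1 the labels are {change}, so change → select is false there. This is the first violation.

1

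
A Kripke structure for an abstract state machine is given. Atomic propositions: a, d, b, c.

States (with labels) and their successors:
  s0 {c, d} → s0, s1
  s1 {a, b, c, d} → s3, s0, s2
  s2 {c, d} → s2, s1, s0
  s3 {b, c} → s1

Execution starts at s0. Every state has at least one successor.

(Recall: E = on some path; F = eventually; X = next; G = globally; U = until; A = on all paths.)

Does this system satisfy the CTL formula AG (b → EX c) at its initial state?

States satisfying b → EX c: {s0, s1, s2, s3}.
States satisfying AG (b → EX c): {s0, s1, s2, s3}.
Every state reachable from s0 satisfies b → EX c.
s0 ∈ Sat(AG (b → EX c)).

Satisfied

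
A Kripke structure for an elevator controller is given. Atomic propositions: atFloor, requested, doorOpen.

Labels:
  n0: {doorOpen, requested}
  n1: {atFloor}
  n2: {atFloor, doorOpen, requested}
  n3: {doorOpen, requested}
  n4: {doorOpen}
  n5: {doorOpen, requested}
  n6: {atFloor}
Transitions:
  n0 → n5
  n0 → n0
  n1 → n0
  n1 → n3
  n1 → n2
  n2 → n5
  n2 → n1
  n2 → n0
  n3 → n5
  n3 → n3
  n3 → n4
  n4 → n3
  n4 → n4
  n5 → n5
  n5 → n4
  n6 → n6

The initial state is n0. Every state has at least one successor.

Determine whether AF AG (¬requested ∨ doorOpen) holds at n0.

Satisfied

States satisfying AG (¬requested ∨ doorOpen): {n0, n1, n2, n3, n4, n5, n6}.
States satisfying AF AG (¬requested ∨ doorOpen): {n0, n1, n2, n3, n4, n5, n6}.
n0 ∈ Sat(AF AG (¬requested ∨ doorOpen)).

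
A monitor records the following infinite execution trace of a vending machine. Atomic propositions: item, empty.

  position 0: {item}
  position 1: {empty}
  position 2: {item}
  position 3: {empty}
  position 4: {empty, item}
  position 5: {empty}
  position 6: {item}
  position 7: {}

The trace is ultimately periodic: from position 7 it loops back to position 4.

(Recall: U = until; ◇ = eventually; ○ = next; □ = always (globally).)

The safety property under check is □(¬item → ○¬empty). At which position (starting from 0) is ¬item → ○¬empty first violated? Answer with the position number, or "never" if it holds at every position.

3

Check ¬item → ○¬empty at each position in order: 0 ✓, 1 ✓, 2 ✓.
At position 3 the labels are {empty} and the next position 4 has {empty, item}, so ¬item → ○¬empty is false there. This is the first violation.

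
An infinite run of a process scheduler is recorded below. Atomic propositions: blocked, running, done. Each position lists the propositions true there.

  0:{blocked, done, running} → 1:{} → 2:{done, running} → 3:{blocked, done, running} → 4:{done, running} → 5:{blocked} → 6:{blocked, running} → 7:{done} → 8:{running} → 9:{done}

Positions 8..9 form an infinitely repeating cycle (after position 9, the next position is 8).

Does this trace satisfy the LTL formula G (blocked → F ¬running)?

Satisfied

blocked → F ¬running holds at every position 0..9, and those are all positions ever visited, so G (blocked → F ¬running) holds.
Positions where blocked holds: 0, 3, 5, 6.
Check F ¬running at each: 0→ok, 3→ok, 5→ok, 6→ok.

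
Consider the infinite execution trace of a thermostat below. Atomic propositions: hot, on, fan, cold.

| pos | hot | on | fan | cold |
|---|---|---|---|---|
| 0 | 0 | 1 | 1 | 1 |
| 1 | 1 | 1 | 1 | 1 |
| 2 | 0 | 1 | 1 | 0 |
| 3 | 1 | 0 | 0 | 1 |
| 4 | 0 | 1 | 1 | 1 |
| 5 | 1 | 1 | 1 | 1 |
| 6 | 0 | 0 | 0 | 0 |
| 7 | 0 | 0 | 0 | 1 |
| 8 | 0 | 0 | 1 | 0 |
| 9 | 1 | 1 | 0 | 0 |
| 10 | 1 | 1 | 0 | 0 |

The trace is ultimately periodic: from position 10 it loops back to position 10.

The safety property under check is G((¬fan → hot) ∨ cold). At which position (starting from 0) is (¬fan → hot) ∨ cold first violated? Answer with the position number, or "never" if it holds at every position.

6

Check (¬fan → hot) ∨ cold at each position in order: 0 ✓, 1 ✓, 2 ✓, 3 ✓, 4 ✓, 5 ✓.
At position 6 the labels are {}, so (¬fan → hot) ∨ cold is false there. This is the first violation.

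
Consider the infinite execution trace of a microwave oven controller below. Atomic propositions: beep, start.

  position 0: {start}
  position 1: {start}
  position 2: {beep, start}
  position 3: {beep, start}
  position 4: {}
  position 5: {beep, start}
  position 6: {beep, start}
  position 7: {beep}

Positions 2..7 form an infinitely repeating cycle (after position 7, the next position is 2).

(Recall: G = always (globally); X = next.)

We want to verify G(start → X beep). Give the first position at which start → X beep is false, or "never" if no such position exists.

0

At position 0 the labels are {start} and the next position 1 has {start}, so start → X beep is false there. This is the first violation.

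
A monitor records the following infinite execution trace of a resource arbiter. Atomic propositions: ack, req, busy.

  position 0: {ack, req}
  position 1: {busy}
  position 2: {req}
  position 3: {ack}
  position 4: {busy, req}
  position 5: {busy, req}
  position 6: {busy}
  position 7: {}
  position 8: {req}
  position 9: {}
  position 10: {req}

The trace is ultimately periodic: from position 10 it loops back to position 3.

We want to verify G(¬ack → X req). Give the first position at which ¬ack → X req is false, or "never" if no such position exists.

Check ¬ack → X req at each position in order: 0 ✓, 1 ✓.
At position 2 the labels are {req} and the next position 3 has {ack}, so ¬ack → X req is false there. This is the first violation.

2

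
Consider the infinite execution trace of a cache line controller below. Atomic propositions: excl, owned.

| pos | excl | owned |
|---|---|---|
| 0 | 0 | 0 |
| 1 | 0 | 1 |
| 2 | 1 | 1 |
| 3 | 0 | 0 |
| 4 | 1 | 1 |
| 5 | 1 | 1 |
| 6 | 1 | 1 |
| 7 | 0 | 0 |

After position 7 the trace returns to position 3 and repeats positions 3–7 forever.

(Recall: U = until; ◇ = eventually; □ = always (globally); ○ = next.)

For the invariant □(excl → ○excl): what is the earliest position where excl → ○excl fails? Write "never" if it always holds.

2

Check excl → ○excl at each position in order: 0 ✓, 1 ✓.
At position 2 the labels are {excl, owned} and the next position 3 has {}, so excl → ○excl is false there. This is the first violation.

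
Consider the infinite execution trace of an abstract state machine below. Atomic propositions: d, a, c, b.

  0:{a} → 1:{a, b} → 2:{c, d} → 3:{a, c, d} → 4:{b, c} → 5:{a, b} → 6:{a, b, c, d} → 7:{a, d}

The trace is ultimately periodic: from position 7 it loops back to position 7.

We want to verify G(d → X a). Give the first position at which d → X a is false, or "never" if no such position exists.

Check d → X a at each position in order: 0 ✓, 1 ✓, 2 ✓.
At position 3 the labels are {a, c, d} and the next position 4 has {b, c}, so d → X a is false there. This is the first violation.

3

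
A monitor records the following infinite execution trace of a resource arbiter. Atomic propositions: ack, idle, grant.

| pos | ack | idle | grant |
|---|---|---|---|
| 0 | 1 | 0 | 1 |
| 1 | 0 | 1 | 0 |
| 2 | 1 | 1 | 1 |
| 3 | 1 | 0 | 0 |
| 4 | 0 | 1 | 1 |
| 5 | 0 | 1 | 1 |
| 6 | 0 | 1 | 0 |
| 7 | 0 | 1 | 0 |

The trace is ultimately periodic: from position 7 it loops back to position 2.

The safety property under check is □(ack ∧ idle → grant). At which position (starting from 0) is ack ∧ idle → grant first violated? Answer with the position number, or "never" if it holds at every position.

ack ∧ idle → grant holds at every position 0..7, and those are all the positions the trace ever visits, so the invariant □(ack ∧ idle → grant) is never violated.

never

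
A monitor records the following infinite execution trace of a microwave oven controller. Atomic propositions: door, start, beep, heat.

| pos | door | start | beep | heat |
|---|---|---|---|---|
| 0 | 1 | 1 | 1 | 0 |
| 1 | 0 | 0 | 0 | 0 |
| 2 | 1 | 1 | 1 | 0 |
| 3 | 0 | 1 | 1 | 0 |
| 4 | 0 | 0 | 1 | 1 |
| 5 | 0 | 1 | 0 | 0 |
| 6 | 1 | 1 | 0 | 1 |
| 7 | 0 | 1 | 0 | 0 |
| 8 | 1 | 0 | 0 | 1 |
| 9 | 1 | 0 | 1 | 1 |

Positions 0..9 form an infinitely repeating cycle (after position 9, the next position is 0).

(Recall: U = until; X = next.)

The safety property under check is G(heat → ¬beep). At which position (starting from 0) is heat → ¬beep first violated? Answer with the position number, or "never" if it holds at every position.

4

Check heat → ¬beep at each position in order: 0 ✓, 1 ✓, 2 ✓, 3 ✓.
At position 4 the labels are {beep, heat}, so heat → ¬beep is false there. This is the first violation.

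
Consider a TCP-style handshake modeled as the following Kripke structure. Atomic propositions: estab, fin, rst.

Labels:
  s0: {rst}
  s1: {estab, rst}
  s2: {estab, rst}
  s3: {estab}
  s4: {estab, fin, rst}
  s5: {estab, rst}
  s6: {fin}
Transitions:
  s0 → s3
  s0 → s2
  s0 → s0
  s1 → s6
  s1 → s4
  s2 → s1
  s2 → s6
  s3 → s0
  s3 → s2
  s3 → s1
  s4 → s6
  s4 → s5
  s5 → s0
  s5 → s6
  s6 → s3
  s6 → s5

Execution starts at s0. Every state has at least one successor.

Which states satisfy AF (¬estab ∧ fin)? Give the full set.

States satisfying ¬estab ∧ fin: {s6}.
States satisfying AF (¬estab ∧ fin): {s6}.

{s6}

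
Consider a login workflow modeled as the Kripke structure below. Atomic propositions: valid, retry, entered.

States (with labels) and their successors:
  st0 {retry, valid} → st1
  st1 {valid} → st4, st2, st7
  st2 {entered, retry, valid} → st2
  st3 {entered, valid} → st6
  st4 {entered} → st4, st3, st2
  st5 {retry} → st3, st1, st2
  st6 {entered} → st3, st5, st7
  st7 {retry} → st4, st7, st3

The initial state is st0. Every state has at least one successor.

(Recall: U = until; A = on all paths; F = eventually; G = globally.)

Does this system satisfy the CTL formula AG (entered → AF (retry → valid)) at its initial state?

Holds

States satisfying entered → AF (retry → valid): {st0, st1, st2, st3, st4, st5, st6, st7}.
States satisfying AG (entered → AF (retry → valid)): {st0, st1, st2, st3, st4, st5, st6, st7}.
Every state reachable from st0 satisfies entered → AF (retry → valid).
st0 ∈ Sat(AG (entered → AF (retry → valid))).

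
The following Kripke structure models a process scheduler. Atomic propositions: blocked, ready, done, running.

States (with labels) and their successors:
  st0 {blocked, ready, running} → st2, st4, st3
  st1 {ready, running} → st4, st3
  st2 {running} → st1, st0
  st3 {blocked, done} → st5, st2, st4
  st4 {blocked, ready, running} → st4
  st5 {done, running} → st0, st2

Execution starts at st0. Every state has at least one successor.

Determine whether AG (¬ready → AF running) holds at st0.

Satisfied

States satisfying ¬ready → AF running: {st0, st1, st2, st3, st4, st5}.
States satisfying AG (¬ready → AF running): {st0, st1, st2, st3, st4, st5}.
Every state reachable from st0 satisfies ¬ready → AF running.
st0 ∈ Sat(AG (¬ready → AF running)).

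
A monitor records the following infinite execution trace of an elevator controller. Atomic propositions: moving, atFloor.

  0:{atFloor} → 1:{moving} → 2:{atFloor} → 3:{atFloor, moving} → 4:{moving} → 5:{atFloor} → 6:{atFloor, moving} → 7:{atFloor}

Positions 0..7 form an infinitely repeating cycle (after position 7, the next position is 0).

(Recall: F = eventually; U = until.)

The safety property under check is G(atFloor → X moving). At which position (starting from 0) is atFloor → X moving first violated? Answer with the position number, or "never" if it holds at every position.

6

Check atFloor → X moving at each position in order: 0 ✓, 1 ✓, 2 ✓, 3 ✓, 4 ✓, 5 ✓.
At position 6 the labels are {atFloor, moving} and the next position 7 has {atFloor}, so atFloor → X moving is false there. This is the first violation.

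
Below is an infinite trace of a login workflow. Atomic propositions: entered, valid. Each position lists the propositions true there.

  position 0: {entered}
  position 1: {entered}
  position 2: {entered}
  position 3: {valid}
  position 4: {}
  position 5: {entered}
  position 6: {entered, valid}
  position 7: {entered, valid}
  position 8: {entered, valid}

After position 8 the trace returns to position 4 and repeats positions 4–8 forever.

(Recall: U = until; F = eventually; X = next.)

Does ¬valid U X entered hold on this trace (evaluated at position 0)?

Satisfied

Walking from position 0: X entered first holds at position 0, and ¬valid holds at every earlier position along the way, so ¬valid U X entered holds.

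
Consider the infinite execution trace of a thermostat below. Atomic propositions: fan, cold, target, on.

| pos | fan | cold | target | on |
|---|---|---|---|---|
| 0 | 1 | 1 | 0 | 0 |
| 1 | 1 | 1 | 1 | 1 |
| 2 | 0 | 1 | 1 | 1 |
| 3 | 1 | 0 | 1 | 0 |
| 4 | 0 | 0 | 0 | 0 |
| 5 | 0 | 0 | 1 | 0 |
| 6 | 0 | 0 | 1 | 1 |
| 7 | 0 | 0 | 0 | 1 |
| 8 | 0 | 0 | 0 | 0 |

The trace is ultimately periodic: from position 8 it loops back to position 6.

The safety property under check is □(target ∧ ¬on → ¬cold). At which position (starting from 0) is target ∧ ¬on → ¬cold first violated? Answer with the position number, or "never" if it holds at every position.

target ∧ ¬on → ¬cold holds at every position 0..8, and those are all the positions the trace ever visits, so the invariant □(target ∧ ¬on → ¬cold) is never violated.

never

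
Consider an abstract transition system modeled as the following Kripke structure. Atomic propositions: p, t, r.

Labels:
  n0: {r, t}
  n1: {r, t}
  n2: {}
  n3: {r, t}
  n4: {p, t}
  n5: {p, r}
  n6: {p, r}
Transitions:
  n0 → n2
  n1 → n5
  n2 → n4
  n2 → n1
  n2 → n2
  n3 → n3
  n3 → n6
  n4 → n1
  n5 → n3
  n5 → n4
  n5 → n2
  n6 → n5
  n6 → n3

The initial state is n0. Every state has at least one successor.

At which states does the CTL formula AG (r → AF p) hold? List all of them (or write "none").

none

States satisfying r → AF p: {n1, n2, n4, n5, n6}.
States satisfying AG (r → AF p): ∅.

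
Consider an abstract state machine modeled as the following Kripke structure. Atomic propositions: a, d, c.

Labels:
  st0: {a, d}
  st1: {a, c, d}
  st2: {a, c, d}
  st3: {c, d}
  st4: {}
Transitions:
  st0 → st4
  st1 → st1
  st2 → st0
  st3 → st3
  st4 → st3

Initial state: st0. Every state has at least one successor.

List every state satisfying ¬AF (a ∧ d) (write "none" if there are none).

States satisfying a ∧ d: {st0, st1, st2}.
States satisfying AF (a ∧ d): {st0, st1, st2}.
States satisfying ¬AF (a ∧ d): {st3, st4}.

{st3, st4}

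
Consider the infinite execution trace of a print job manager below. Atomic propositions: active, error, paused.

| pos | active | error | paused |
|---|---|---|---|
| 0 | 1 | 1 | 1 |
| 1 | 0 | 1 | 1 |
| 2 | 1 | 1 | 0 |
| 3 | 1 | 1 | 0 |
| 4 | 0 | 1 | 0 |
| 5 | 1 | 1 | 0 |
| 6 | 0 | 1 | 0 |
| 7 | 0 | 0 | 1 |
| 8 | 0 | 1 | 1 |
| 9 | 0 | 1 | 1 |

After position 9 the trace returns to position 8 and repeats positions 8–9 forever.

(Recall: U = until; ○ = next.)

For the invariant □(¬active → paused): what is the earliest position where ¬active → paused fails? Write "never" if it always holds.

Check ¬active → paused at each position in order: 0 ✓, 1 ✓, 2 ✓, 3 ✓.
At position 4 the labels are {error}, so ¬active → paused is false there. This is the first violation.

4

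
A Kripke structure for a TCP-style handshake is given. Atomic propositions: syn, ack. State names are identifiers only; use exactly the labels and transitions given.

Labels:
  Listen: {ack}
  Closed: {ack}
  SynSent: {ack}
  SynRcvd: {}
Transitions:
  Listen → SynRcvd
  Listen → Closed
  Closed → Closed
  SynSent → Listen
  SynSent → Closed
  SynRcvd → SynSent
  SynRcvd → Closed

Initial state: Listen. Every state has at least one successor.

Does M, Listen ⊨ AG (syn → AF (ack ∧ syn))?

States satisfying syn → AF (ack ∧ syn): {Listen, Closed, SynSent, SynRcvd}.
States satisfying AG (syn → AF (ack ∧ syn)): {Listen, Closed, SynSent, SynRcvd}.
Every state reachable from Listen satisfies syn → AF (ack ∧ syn).
Listen ∈ Sat(AG (syn → AF (ack ∧ syn))).

Yes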